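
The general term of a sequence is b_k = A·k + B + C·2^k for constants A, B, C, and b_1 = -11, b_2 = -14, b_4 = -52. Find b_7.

-485

Write the equations: A + B + 2C = -11; 2A + B + 4C = -14; 4A + B + 16C = -52.
Subtracting the first from the second: A + 2C = -3.
Subtracting the second from the third: 2A + 12C = -38.
Solving: C = -4, A = 5, then B = -8.
Therefore b_7 = 35 + (-8) + (-4)·128 = -485.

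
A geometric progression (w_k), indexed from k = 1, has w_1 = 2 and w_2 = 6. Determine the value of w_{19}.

Common ratio r = 3.
w_k = 2·3^(k-1).
w_{19} = 2·3^18 = 774840978.

774840978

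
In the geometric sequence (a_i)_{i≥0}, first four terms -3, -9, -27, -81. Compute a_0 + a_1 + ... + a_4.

Common ratio r = 3.
a_i = (-3)·3^(i-0).
S = (-3)·(3^5 - 1)/(3 - 1) = (-3)·(243 - 1)/(2) = -363.

-363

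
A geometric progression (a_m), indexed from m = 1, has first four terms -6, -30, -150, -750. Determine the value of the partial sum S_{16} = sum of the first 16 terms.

-228881835936

Common ratio r = 5.
a_m = (-6)·5^(m-1).
S = (-6)·(5^16 - 1)/(5 - 1) = (-6)·(152587890625 - 1)/(4) = -228881835936.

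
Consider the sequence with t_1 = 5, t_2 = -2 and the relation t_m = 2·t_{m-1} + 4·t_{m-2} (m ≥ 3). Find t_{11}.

Step forward from the initial values:
t_3 = 16  t_4 = 24  t_5 = 112  t_6 = 320  t_7 = 1088  t_8 = 3456  t_9 = 11264  t_{10} = 36352  t_{11} = 117760.

117760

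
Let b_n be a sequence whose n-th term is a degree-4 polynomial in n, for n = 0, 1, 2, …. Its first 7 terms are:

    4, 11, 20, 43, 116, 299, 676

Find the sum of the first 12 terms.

25898

1st diffs: 7, 9, 23, 73, 183, 377.
2nd diffs: 2, 14, 50, 110, 194.
3rd diffs: 12, 36, 60, 84.
4th diffs: 24, 24, 24 (constant).
Newton forward-difference form: b_n = 4 + 7·C(n,1) + 2·C(n,2) + 12·C(n,3) + 24·C(n,4).
Continuing: …, 1355, 2468, 4171, 6644, …, b_{11} = 10091.
Summing n = 0..11 (12 terms) gives 25898.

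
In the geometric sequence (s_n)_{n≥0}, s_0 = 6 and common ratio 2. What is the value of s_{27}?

805306368

s_n = 6·2^(n-0).
s_{27} = 6·2^27 = 805306368.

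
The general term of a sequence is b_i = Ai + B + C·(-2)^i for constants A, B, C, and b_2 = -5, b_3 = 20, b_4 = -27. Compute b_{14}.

-32753

Plug in i = 2, 3, 4: 2A + B + 4C = -5; 3A + B - 8C = 20; 4A + B + 16C = -27.
Subtracting the first from the second: A - 12C = 25.
Subtracting the second from the third: A + 24C = -47.
Solving: C = -2, A = 1, then B = 1.
Hence b_{14} = 1·14 + 1 + (-2)·16384 = -32753.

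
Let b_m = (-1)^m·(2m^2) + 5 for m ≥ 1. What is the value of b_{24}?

1157

(-1)^24 = 1; 2m^2 at m=24 is 1152; so b_{24} = 1157.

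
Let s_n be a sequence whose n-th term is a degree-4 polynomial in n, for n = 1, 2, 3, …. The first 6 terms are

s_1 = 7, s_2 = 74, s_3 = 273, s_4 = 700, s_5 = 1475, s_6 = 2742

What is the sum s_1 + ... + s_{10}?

45133

1st diffs: 67, 199, 427, 775, 1267.
2nd diffs: 132, 228, 348, 492.
3rd diffs: 96, 120, 144.
4th diffs: 24, 24 (constant).
So s_n = n^4 + 6n^3 + 5n^2 - 5n.
Continuing: 4669, 7448, 11295, 16450.
Summing n = 1..10 (10 terms) gives 45133.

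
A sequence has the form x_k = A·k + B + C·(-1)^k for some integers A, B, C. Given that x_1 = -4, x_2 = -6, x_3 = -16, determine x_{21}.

-124

Plug in k = 1, 2, 3: A + B - C = -4; 2A + B + C = -6; 3A + B - C = -16.
Subtracting the first from the second: A + 2C = -2.
Subtracting the second from the third: A - 2C = -10.
Solving: C = 2, A = -6, then B = 4.
Therefore x_{21} = -126 + 4 + 2·(-1) = -124.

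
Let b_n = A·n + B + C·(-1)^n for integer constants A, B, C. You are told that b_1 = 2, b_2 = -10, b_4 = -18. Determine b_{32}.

-130

At n = 1, 2, 4: A + B - C = 2; 2A + B + C = -10; 4A + B + C = -18.
Subtracting the first from the second: A + 2C = -12.
Subtracting the second from the third: 2A = -8.
Solving: C = -4, A = -4, then B = 2.
Hence b_{32} = -4·32 + 2 + (-4)·1 = -130.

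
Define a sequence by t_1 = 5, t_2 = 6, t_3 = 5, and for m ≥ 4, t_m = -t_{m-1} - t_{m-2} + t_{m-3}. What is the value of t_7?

-17

Step forward from the initial values:
t_4 = -6, t_5 = 7, t_6 = 4, t_7 = -17.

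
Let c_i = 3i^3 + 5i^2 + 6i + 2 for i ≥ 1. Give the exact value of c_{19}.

c_{19} = 3·19^3 + 5·19^2 + 6·19 + 2 = 22498.

22498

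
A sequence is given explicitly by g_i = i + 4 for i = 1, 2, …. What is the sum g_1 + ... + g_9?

81

Over i = 1..9: Σi = 45.
Total = (1)·45 + (4)·9 = 81.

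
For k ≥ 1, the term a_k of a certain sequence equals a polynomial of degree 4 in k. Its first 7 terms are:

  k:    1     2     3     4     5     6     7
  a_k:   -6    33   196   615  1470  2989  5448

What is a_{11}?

31884

1st diffs: 39, 163, 419, 855, 1519, 2459.
2nd diffs: 124, 256, 436, 664, 940.
3rd diffs: 132, 180, 228, 276.
4th diffs: 48, 48, 48 (constant).
Newton forward-difference form: a_k = -6 + 39·C(k-1,1) + 124·C(k-1,2) + 132·C(k-1,3) + 48·C(k-1,4).
At k = 11: k-1 = 10, so a_{11} = -6 + 390 + 5580 + 15840 + 10080 = 31884.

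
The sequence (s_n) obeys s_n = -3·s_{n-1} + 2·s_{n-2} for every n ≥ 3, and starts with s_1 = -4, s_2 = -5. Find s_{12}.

Iterate the recurrence:
s_3 = 7  s_4 = -31  s_5 = 107  s_6 = -383  s_7 = 1363  s_8 = -4855  s_9 = 17291  s_{10} = -61583  s_{11} = 219331  s_{12} = -781159.

-781159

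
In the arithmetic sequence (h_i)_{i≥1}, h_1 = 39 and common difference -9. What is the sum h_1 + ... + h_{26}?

-1911

h_i = 39 + (i - 1)·(-9).
h_{26} = -186; S = 26·(39 + (-186))/2 = -1911.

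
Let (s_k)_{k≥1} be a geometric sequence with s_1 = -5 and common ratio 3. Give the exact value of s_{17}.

-215233605

s_k = (-5)·3^(k-1).
s_{17} = (-5)·3^16 = -215233605.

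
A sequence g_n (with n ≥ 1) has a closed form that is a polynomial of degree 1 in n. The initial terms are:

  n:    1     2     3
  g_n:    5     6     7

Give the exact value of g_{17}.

21

1st diffs: 1, 1 (constant).
So g_n = n + 4.
Evaluating at n = 17 gives g_{17} = 21.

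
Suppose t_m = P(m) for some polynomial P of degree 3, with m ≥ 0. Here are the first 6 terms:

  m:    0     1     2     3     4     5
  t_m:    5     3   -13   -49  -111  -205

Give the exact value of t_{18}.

-7069

1st diffs: -2, -16, -36, -62, -94.
2nd diffs: -14, -20, -26, -32.
3rd diffs: -6, -6, -6 (constant).
Newton forward-difference form: t_m = 5 + (-2)·C(m,1) + (-14)·C(m,2) + (-6)·C(m,3).
At m = 18: m = 18, so t_{18} = 5 - 36 - 2142 - 4896 = -7069.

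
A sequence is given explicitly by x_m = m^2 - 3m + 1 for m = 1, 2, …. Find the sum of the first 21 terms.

Over m = 1..21: Σm = 231, Σm² = 3311.
Total = (1)·3311 + (-3)·231 + (1)·21 = 2639.

2639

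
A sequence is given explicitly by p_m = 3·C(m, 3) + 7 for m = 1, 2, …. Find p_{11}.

C(11, 3) = 165, so p_{11} = 502.

502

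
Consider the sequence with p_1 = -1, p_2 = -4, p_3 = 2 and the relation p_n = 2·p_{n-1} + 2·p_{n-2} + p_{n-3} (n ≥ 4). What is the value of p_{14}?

-117508

Iterate the recurrence:
p_4 = -5; p_5 = -10; p_6 = -28; …; p_{11} = -5178; p_{12} = -14660; p_{13} = -41505; p_{14} = -117508.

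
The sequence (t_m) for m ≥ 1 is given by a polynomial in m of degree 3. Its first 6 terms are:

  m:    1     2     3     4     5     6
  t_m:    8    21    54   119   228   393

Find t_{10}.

1st diffs: 13, 33, 65, 109, 165.
2nd diffs: 20, 32, 44, 56.
3rd diffs: 12, 12, 12 (constant).
Newton forward-difference form: t_m = 8 + 13·C(m-1,1) + 20·C(m-1,2) + 12·C(m-1,3).
At m = 10: m-1 = 9, so t_{10} = 8 + 117 + 720 + 1008 = 1853.

1853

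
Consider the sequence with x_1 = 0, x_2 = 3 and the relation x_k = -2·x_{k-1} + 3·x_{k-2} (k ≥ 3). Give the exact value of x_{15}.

Iterate the recurrence:
x_3 = -6  x_4 = 21  x_5 = -60  …  x_{12} = 132861  x_{13} = -398580  x_{14} = 1195743  x_{15} = -3587226.
(Characteristic roots are 1 and -3.)

-3587226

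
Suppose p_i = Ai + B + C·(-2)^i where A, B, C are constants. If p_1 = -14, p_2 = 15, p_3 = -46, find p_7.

-650

The three given values yield: A + B - 2C = -14; 2A + B + 4C = 15; 3A + B - 8C = -46.
Subtracting the first from the second: A + 6C = 29.
Subtracting the second from the third: A - 12C = -61.
Solving: C = 5, A = -1, then B = -3.
Therefore p_7 = -7 + (-3) + 5·(-128) = -650.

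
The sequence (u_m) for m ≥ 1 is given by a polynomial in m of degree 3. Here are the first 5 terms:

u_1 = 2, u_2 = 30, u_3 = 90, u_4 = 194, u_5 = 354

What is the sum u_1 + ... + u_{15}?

1st diffs: 28, 60, 104, 160.
2nd diffs: 32, 44, 56.
3rd diffs: 12, 12 (constant).
Newton forward-difference form: u_m = 2 + 28·C(m-1,1) + 32·C(m-1,2) + 12·C(m-1,3).
Continuing: …, 582, 890, 1290, 1794, …, u_{15} = 7674.
Summing m = 1..15 (15 terms) gives 33910.

33910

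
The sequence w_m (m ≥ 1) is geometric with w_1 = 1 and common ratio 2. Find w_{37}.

68719476736

w_m = 1·2^(m-1).
w_{37} = 1·2^36 = 68719476736.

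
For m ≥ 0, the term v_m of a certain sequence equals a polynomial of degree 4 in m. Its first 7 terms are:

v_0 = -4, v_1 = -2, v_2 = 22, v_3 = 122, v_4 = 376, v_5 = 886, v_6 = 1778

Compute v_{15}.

1st diffs: 2, 24, 100, 254, 510, 892.
2nd diffs: 22, 76, 154, 256, 382.
3rd diffs: 54, 78, 102, 126.
4th diffs: 24, 24, 24 (constant).
So v_m = m^4 + 3m^3 - 5m^2 + 3m - 4.
Evaluating at m = 15 gives v_{15} = 59666.

59666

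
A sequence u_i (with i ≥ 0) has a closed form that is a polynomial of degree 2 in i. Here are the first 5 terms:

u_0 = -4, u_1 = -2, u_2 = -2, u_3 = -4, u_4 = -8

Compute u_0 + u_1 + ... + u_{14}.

-760

1st diffs: 2, 0, -2, -4.
2nd diffs: -2, -2, -2 (constant).
Newton forward-difference form: u_i = -4 + 2·C(i,1) + (-2)·C(i,2).
Continuing: …, -14, -22, -32, -44, …, u_{14} = -158.
Summing i = 0..14 (15 terms) gives -760.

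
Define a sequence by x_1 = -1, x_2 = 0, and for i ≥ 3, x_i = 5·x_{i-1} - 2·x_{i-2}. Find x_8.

4370

Step forward from the initial values:
x_3 = 2  x_4 = 10  x_5 = 46  x_6 = 210  x_7 = 958  x_8 = 4370.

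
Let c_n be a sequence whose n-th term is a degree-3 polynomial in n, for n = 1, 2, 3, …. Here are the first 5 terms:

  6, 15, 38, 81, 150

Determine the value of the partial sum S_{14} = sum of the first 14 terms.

12005

1st diffs: 9, 23, 43, 69.
2nd diffs: 14, 20, 26.
3rd diffs: 6, 6 (constant).
Newton forward-difference form: c_n = 6 + 9·C(n-1,1) + 14·C(n-1,2) + 6·C(n-1,3).
Continuing: …, 251, 390, 573, 806, …, c_{14} = 2931.
Summing n = 1..14 (14 terms) gives 12005.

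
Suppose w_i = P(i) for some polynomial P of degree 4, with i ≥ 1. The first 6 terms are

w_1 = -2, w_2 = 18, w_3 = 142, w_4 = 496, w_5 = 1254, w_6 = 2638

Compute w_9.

13486

1st diffs: 20, 124, 354, 758, 1384.
2nd diffs: 104, 230, 404, 626.
3rd diffs: 126, 174, 222.
4th diffs: 48, 48 (constant).
Newton forward-difference form: w_i = -2 + 20·C(i-1,1) + 104·C(i-1,2) + 126·C(i-1,3) + 48·C(i-1,4).
At i = 9: i-1 = 8, so w_9 = -2 + 160 + 2912 + 7056 + 3360 = 13486.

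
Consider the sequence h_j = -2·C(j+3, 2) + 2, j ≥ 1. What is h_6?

C(9, 2) = 36, so h_6 = -70.

-70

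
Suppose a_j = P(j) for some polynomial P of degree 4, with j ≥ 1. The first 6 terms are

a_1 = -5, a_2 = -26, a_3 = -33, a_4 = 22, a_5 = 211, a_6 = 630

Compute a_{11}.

1st diffs: -21, -7, 55, 189, 419.
2nd diffs: 14, 62, 134, 230.
3rd diffs: 48, 72, 96.
4th diffs: 24, 24 (constant).
Newton forward-difference form: a_j = -5 + (-21)·C(j-1,1) + 14·C(j-1,2) + 48·C(j-1,3) + 24·C(j-1,4).
At j = 11: j-1 = 10, so a_{11} = -5 - 210 + 630 + 5760 + 5040 = 11215.

11215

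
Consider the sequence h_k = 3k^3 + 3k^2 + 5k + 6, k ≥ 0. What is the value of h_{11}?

h_{11} = 3·11^3 + 3·11^2 + 5·11 + 6 = 4417.

4417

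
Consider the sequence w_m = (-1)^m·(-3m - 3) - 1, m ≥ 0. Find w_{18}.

(-1)^18 = 1; -3m - 3 at m=18 is -57; so w_{18} = -58.

-58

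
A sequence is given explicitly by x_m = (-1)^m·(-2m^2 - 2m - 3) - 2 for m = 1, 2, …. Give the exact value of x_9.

181

(-1)^9 = -1; -2m^2 - 2m - 3 at m=9 is -183; so x_9 = 181.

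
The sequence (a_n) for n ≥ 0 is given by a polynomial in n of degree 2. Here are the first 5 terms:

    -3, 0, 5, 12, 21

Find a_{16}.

1st diffs: 3, 5, 7, 9.
2nd diffs: 2, 2, 2 (constant).
Newton forward-difference form: a_n = -3 + 3·C(n,1) + 2·C(n,2).
At n = 16: n = 16, so a_{16} = -3 + 48 + 240 = 285.

285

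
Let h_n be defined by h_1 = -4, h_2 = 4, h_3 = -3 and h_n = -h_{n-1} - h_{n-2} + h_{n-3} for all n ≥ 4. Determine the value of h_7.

-7

Compute successive terms:
h_4 = -5; h_5 = 12; h_6 = -10; h_7 = -7.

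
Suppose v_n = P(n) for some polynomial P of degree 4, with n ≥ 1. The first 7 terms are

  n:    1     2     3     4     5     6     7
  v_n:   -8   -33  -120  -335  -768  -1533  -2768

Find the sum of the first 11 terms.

1st diffs: -25, -87, -215, -433, -765, -1235.
2nd diffs: -62, -128, -218, -332, -470.
3rd diffs: -66, -90, -114, -138.
4th diffs: -24, -24, -24 (constant).
So v_n = -n^4 - n^3 - 3n - 3.
Continuing: -4635, -7320, -11033, -16008.
Summing n = 1..11 (11 terms) gives -44561.

-44561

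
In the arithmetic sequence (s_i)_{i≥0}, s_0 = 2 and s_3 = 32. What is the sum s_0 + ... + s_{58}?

Common difference d = (32 - 2) / (3 - 0) = 10.
s_i = 2 + (i - 0)·10.
s_{58} = 582; S = 59·(2 + 582)/2 = 17228.

17228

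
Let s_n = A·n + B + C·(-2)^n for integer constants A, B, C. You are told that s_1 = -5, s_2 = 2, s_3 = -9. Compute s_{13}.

Write the equations: A + B - 2C = -5; 2A + B + 4C = 2; 3A + B - 8C = -9.
Subtracting the first from the second: A + 6C = 7.
Subtracting the second from the third: A - 12C = -11.
Solving: C = 1, A = 1, then B = -4.
Hence s_{13} = 1·13 + (-4) + 1·(-8192) = -8183.

-8183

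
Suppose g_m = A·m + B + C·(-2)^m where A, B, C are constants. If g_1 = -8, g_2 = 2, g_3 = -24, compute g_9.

-1044

Write the equations: A + B - 2C = -8; 2A + B + 4C = 2; 3A + B - 8C = -24.
Subtracting the first from the second: A + 6C = 10.
Subtracting the second from the third: A - 12C = -26.
Solving: C = 2, A = -2, then B = -2.
Therefore g_9 = -18 + (-2) + 2·(-512) = -1044.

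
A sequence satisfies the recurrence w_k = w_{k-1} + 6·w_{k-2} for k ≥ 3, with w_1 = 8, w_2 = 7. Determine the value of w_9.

Iterate the recurrence:
w_3 = 55  w_4 = 97  w_5 = 427  w_6 = 1009  w_7 = 3571  w_8 = 9625  w_9 = 31051.
(Characteristic roots are 3 and -2.)

31051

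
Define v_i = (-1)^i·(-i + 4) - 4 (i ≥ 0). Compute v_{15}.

(-1)^15 = -1; -i + 4 at i=15 is -11; so v_{15} = 7.

7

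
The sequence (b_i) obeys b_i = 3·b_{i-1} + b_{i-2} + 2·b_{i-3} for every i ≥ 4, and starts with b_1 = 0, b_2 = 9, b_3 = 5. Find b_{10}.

Applying the relation repeatedly:
b_4 = 24; b_5 = 95; b_6 = 319; b_7 = 1100; b_8 = 3809; b_9 = 13165; b_{10} = 45504.

45504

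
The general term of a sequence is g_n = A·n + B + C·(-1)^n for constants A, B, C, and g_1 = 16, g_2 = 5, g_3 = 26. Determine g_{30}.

The three given values yield: A + B - C = 16; 2A + B + C = 5; 3A + B - C = 26.
Subtracting the first from the second: A + 2C = -11.
Subtracting the second from the third: A - 2C = 21.
Solving: C = -8, A = 5, then B = 3.
Hence g_{30} = 5·30 + 3 + (-8)·1 = 145.

145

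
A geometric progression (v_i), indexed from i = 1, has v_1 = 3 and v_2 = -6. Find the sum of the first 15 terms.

Common ratio r = -2.
v_i = 3·(-2)^(i-1).
S = 3·((-2)^15 - 1)/(-2 - 1) = 3·(-32768 - 1)/(-3) = 32769.

32769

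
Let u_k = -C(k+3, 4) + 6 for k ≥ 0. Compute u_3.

-9

C(6, 4) = 15, so u_3 = -9.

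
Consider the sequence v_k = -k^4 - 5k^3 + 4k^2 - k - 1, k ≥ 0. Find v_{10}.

v_{10} = -1·10^4 - 5·10^3 + 4·10^2 - 1·10 - 1 = -14611.

-14611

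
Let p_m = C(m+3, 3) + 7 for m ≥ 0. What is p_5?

63

C(8, 3) = 56, so p_5 = 63.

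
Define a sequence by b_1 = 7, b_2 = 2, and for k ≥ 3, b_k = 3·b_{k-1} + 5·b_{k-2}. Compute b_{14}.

237641042

Step forward from the initial values:
b_3 = 41, b_4 = 133, b_5 = 604, …, b_{11} = 3224636, b_{12} = 13519393, b_{13} = 56681359, b_{14} = 237641042.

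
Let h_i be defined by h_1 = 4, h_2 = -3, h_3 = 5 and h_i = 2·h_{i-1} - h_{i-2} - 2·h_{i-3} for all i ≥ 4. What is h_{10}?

-129

Iterate the recurrence:
h_4 = 5; h_5 = 11; h_6 = 7; h_7 = -7; h_8 = -43; h_9 = -93; h_{10} = -129.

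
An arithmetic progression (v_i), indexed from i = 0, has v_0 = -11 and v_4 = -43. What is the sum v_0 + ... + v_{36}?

Common difference d = (-43 - (-11)) / (4 - 0) = -8.
v_i = -11 + (i - 0)·(-8).
v_{36} = -299; S = 37·(-11 + (-299))/2 = -5735.

-5735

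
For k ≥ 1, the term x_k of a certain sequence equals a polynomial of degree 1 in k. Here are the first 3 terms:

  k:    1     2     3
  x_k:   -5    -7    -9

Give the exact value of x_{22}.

-47

1st diffs: -2, -2 (constant).
So x_k = -2k - 3.
Evaluating at k = 22 gives x_{22} = -47.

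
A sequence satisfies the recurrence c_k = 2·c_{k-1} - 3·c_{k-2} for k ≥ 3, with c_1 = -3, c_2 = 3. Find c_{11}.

Applying the relation repeatedly:
c_3 = 15; c_4 = 21; c_5 = -3; c_6 = -69; c_7 = -129; c_8 = -51; c_9 = 285; c_{10} = 723; c_{11} = 591.

591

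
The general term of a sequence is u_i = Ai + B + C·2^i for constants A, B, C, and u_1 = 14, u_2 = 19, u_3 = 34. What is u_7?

614

Plug in i = 1, 2, 3: A + B + 2C = 14; 2A + B + 4C = 19; 3A + B + 8C = 34.
Subtracting the first from the second: A + 2C = 5.
Subtracting the second from the third: A + 4C = 15.
Solving: C = 5, A = -5, then B = 9.
So u_i = -5·i + 9 + 5·2^i; at i=7 this is 614.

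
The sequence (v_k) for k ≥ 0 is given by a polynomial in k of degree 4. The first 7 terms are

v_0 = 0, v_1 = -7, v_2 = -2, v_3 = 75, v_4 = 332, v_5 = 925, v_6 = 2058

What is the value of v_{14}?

1st diffs: -7, 5, 77, 257, 593, 1133.
2nd diffs: 12, 72, 180, 336, 540.
3rd diffs: 60, 108, 156, 204.
4th diffs: 48, 48, 48 (constant).
Newton forward-difference form: v_k = (-7)·C(k,1) + 12·C(k,2) + 60·C(k,3) + 48·C(k,4).
At k = 14: k = 14, so v_{14} = -98 + 1092 + 21840 + 48048 = 70882.

70882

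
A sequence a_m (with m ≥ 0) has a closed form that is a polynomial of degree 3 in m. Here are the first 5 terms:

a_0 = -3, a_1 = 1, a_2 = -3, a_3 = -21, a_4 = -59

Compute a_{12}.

1st diffs: 4, -4, -18, -38.
2nd diffs: -8, -14, -20.
3rd diffs: -6, -6 (constant).
Newton forward-difference form: a_m = -3 + 4·C(m,1) + (-8)·C(m,2) + (-6)·C(m,3).
At m = 12: m = 12, so a_{12} = -3 + 48 - 528 - 1320 = -1803.

-1803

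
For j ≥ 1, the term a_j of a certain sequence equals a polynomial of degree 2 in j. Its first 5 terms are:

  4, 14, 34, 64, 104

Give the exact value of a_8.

1st diffs: 10, 20, 30, 40.
2nd diffs: 10, 10, 10 (constant).
Newton forward-difference form: a_j = 4 + 10·C(j-1,1) + 10·C(j-1,2).
At j = 8: j-1 = 7, so a_8 = 4 + 70 + 210 = 284.

284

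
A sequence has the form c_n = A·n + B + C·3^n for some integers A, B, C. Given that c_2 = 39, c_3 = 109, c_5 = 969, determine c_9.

78721

The three given values yield: 2A + B + 9C = 39; 3A + B + 27C = 109; 5A + B + 243C = 969.
Subtracting the first from the second: A + 18C = 70.
Subtracting the second from the third: 2A + 216C = 860.
Solving: C = 4, A = -2, then B = 7.
So c_n = -2·n + 7 + 4·3^n; at n=9 this is 78721.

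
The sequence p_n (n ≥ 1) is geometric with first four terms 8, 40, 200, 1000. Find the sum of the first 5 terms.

6248

Common ratio r = 5.
p_n = 8·5^(n-1).
S = 8·(5^5 - 1)/(5 - 1) = 8·(3125 - 1)/(4) = 6248.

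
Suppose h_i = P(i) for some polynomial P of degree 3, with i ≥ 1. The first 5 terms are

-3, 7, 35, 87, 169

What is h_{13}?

1st diffs: 10, 28, 52, 82.
2nd diffs: 18, 24, 30.
3rd diffs: 6, 6 (constant).
Newton forward-difference form: h_i = -3 + 10·C(i-1,1) + 18·C(i-1,2) + 6·C(i-1,3).
At i = 13: i-1 = 12, so h_{13} = -3 + 120 + 1188 + 1320 = 2625.

2625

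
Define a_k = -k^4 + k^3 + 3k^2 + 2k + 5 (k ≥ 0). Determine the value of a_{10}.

a_{10} = -1·10^4 + 1·10^3 + 3·10^2 + 2·10 + 5 = -8675.

-8675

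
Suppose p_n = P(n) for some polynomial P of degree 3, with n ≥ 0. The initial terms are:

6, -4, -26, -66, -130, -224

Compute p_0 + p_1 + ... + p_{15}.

-18744

1st diffs: -10, -22, -40, -64, -94.
2nd diffs: -12, -18, -24, -30.
3rd diffs: -6, -6, -6 (constant).
Newton forward-difference form: p_n = 6 + (-10)·C(n,1) + (-12)·C(n,2) + (-6)·C(n,3).
Continuing: …, -354, -526, -746, -1020, …, p_{15} = -4134.
Summing n = 0..15 (16 terms) gives -18744.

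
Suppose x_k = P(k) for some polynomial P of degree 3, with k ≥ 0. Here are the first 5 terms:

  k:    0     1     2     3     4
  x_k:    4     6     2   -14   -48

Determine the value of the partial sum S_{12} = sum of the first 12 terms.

1st diffs: 2, -4, -16, -34.
2nd diffs: -6, -12, -18.
3rd diffs: -6, -6 (constant).
Newton forward-difference form: x_k = 4 + 2·C(k,1) + (-6)·C(k,2) + (-6)·C(k,3).
Continuing: …, -106, -194, -318, -484, …, x_{11} = -1294.
Summing k = 0..11 (12 terms) gives -4110.

-4110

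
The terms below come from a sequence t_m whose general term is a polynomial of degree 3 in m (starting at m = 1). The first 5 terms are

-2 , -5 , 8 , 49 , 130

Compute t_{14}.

1st diffs: -3, 13, 41, 81.
2nd diffs: 16, 28, 40.
3rd diffs: 12, 12 (constant).
Newton forward-difference form: t_m = -2 + (-3)·C(m-1,1) + 16·C(m-1,2) + 12·C(m-1,3).
At m = 14: m-1 = 13, so t_{14} = -2 - 39 + 1248 + 3432 = 4639.

4639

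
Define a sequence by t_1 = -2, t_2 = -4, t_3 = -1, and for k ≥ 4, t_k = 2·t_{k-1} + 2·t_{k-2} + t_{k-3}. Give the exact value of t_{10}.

Step forward from the initial values:
t_4 = -12; t_5 = -30; t_6 = -85; t_7 = -242; t_8 = -684; t_9 = -1937; t_{10} = -5484.

-5484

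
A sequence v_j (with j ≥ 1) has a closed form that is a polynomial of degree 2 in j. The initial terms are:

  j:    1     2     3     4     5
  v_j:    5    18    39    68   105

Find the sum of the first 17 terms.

1st diffs: 13, 21, 29, 37.
2nd diffs: 8, 8, 8 (constant).
So v_j = 4j^2 + j.
Continuing: …, 150, 203, 264, 333, …, v_{17} = 1173.
Summing j = 1..17 (17 terms) gives 7293.

7293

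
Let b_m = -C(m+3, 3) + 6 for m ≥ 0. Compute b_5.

-50

C(8, 3) = 56, so b_5 = -50.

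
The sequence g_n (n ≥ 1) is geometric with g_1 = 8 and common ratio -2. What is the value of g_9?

g_n = 8·(-2)^(n-1).
g_9 = 8·(-2)^8 = 2048.

2048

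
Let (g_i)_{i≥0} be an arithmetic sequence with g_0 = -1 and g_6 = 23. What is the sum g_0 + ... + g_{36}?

2627

Common difference d = (23 - (-1)) / (6 - 0) = 4.
g_i = -1 + (i - 0)·4.
g_{36} = 143; S = 37·(-1 + 143)/2 = 2627.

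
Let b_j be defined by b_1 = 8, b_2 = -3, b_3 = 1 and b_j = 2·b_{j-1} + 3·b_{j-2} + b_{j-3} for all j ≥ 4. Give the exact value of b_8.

Applying the relation repeatedly:
b_4 = 1;  b_5 = 2;  b_6 = 8;  b_7 = 23;  b_8 = 72.

72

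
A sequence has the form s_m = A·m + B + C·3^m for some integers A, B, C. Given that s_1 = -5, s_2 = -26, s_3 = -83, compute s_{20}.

At m = 1, 2, 3: A + B + 3C = -5; 2A + B + 9C = -26; 3A + B + 27C = -83.
Subtracting the first from the second: A + 6C = -21.
Subtracting the second from the third: A + 18C = -57.
Solving: C = -3, A = -3, then B = 7.
Therefore s_{20} = -60 + 7 + (-3)·3486784401 = -10460353256.

-10460353256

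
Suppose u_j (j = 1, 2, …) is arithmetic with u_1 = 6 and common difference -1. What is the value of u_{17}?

-10

u_j = 6 + (j - 1)·(-1).
u_{17} = 6 + 16·(-1) = -10.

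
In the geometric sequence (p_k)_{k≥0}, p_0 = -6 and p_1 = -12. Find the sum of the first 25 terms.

Common ratio r = 2.
p_k = (-6)·2^(k-0).
S = (-6)·(2^25 - 1)/(2 - 1) = (-6)·(33554432 - 1)/(1) = -201326586.

-201326586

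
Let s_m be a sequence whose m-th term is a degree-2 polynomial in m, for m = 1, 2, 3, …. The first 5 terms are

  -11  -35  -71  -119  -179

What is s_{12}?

-935

1st diffs: -24, -36, -48, -60.
2nd diffs: -12, -12, -12 (constant).
So s_m = -6m^2 - 6m + 1.
Evaluating at m = 12 gives s_{12} = -935.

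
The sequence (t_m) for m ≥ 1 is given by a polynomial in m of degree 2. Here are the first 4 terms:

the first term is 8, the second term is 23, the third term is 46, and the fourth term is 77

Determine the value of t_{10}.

1st diffs: 15, 23, 31.
2nd diffs: 8, 8 (constant).
So t_m = 4m^2 + 3m + 1.
Evaluating at m = 10 gives t_{10} = 431.

431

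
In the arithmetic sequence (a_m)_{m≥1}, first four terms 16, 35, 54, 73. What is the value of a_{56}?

1061

Common difference d = 19.
a_m = 16 + (m - 1)·19.
a_{56} = 16 + 55·19 = 1061.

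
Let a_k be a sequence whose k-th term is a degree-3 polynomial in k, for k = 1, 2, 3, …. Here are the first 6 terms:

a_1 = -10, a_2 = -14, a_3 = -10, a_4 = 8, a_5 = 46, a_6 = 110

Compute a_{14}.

1st diffs: -4, 4, 18, 38, 64.
2nd diffs: 8, 14, 20, 26.
3rd diffs: 6, 6, 6 (constant).
So a_k = k^3 - 2k^2 - 5k - 4.
Evaluating at k = 14 gives a_{14} = 2278.

2278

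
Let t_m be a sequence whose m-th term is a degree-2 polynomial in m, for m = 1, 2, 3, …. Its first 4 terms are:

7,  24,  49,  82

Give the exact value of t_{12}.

634

1st diffs: 17, 25, 33.
2nd diffs: 8, 8 (constant).
So t_m = 4m^2 + 5m - 2.
Evaluating at m = 12 gives t_{12} = 634.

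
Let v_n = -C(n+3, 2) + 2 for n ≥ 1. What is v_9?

-64

C(12, 2) = 66, so v_9 = -64.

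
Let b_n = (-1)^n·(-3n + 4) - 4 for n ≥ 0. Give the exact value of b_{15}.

(-1)^15 = -1; -3n + 4 at n=15 is -41; so b_{15} = 37.

37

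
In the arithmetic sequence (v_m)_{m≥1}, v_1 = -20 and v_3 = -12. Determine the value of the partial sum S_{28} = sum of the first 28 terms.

952

Common difference d = (-12 - (-20)) / (3 - 1) = 4.
v_m = -20 + (m - 1)·4.
v_{28} = 88; S = 28·(-20 + 88)/2 = 952.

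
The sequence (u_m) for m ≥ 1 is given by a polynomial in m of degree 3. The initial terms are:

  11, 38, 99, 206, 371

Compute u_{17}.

11243

1st diffs: 27, 61, 107, 165.
2nd diffs: 34, 46, 58.
3rd diffs: 12, 12 (constant).
Newton forward-difference form: u_m = 11 + 27·C(m-1,1) + 34·C(m-1,2) + 12·C(m-1,3).
At m = 17: m-1 = 16, so u_{17} = 11 + 432 + 4080 + 6720 = 11243.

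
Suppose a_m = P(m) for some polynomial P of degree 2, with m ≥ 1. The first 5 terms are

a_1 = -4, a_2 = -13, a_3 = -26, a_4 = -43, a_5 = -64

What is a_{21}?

1st diffs: -9, -13, -17, -21.
2nd diffs: -4, -4, -4 (constant).
Newton forward-difference form: a_m = -4 + (-9)·C(m-1,1) + (-4)·C(m-1,2).
At m = 21: m-1 = 20, so a_{21} = -4 - 180 - 760 = -944.

-944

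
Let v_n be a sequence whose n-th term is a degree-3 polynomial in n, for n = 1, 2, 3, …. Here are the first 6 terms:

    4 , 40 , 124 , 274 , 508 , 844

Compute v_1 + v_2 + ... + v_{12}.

21894

1st diffs: 36, 84, 150, 234, 336.
2nd diffs: 48, 66, 84, 102.
3rd diffs: 18, 18, 18 (constant).
Newton forward-difference form: v_n = 4 + 36·C(n-1,1) + 48·C(n-1,2) + 18·C(n-1,3).
Continuing: …, 1300, 1894, 2644, 3568, …, v_{12} = 6010.
Summing n = 1..12 (12 terms) gives 21894.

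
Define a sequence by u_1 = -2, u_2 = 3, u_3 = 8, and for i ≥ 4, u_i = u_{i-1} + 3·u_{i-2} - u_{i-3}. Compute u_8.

Compute successive terms:
u_4 = 19  u_5 = 40  u_6 = 89  u_7 = 190  u_8 = 417.

417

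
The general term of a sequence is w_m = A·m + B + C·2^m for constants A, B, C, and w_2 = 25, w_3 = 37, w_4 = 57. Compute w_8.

553

Write the equations: 2A + B + 4C = 25; 3A + B + 8C = 37; 4A + B + 16C = 57.
Subtracting the first from the second: A + 4C = 12.
Subtracting the second from the third: A + 8C = 20.
Solving: C = 2, A = 4, then B = 9.
Hence w_8 = 4·8 + 9 + 2·256 = 553.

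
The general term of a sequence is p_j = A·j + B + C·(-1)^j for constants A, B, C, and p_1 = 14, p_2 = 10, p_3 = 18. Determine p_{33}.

Write the equations: A + B - C = 14; 2A + B + C = 10; 3A + B - C = 18.
Subtracting the first from the second: A + 2C = -4.
Subtracting the second from the third: A - 2C = 8.
Solving: C = -3, A = 2, then B = 9.
So p_j = 2·j + 9 + (-3)·(-1)^j; at j=33 this is 78.

78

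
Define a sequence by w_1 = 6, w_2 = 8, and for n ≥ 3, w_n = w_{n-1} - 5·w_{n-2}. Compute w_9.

-2262

Iterate the recurrence:
w_3 = -22  w_4 = -62  w_5 = 48  w_6 = 358  w_7 = 118  w_8 = -1672  w_9 = -2262.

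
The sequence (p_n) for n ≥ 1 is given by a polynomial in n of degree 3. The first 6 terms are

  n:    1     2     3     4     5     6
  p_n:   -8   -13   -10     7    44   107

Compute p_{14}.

2267

1st diffs: -5, 3, 17, 37, 63.
2nd diffs: 8, 14, 20, 26.
3rd diffs: 6, 6, 6 (constant).
So p_n = n^3 - 2n^2 - 6n - 1.
Evaluating at n = 14 gives p_{14} = 2267.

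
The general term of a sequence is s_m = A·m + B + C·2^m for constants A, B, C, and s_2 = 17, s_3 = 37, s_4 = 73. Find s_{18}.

1048641

At m = 2, 3, 4: 2A + B + 4C = 17; 3A + B + 8C = 37; 4A + B + 16C = 73.
Subtracting the first from the second: A + 4C = 20.
Subtracting the second from the third: A + 8C = 36.
Solving: C = 4, A = 4, then B = -7.
Therefore s_{18} = 72 + (-7) + 4·262144 = 1048641.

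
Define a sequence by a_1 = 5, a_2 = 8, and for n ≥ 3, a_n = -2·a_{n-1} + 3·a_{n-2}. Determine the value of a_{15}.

-3587221

Compute successive terms:
a_3 = -1, a_4 = 26, a_5 = -55, …, a_{12} = 132866, a_{13} = -398575, a_{14} = 1195748, a_{15} = -3587221.
(Characteristic roots are 1 and -3.)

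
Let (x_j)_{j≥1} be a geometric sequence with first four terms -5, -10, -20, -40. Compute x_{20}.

-2621440

Common ratio r = 2.
x_j = (-5)·2^(j-1).
x_{20} = (-5)·2^19 = -2621440.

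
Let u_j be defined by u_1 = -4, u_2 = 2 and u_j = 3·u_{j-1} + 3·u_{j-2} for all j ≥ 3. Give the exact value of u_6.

-198

Applying the relation repeatedly:
u_3 = -6, u_4 = -12, u_5 = -54, u_6 = -198.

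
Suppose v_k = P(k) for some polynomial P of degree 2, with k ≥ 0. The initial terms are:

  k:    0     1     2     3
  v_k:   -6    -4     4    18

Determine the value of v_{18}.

948

1st diffs: 2, 8, 14.
2nd diffs: 6, 6 (constant).
So v_k = 3k^2 - k - 6.
Evaluating at k = 18 gives v_{18} = 948.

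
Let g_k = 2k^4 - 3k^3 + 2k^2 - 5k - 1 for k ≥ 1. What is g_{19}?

g_{19} = 2·19^4 - 3·19^3 + 2·19^2 - 5·19 - 1 = 240691.

240691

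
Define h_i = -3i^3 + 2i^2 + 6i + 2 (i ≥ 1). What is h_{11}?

-3683

h_{11} = -3·11^3 + 2·11^2 + 6·11 + 2 = -3683.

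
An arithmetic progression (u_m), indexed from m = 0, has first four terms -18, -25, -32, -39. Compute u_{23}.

-179

Common difference d = -7.
u_m = -18 + (m - 0)·(-7).
u_{23} = -18 + 23·(-7) = -179.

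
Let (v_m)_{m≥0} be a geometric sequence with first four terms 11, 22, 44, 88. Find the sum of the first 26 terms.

738197493

Common ratio r = 2.
v_m = 11·2^(m-0).
S = 11·(2^26 - 1)/(2 - 1) = 11·(67108864 - 1)/(1) = 738197493.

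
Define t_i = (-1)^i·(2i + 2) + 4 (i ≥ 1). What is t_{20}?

46

(-1)^20 = 1; 2i + 2 at i=20 is 42; so t_{20} = 46.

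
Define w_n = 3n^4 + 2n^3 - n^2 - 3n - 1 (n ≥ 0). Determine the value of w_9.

21032

w_9 = 3·9^4 + 2·9^3 - 1·9^2 - 3·9 - 1 = 21032.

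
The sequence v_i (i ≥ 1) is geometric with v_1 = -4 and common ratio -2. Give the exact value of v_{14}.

32768

v_i = (-4)·(-2)^(i-1).
v_{14} = (-4)·(-2)^13 = 32768.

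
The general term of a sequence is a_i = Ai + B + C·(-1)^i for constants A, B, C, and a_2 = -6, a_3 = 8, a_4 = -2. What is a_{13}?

28

The three given values yield: 2A + B + C = -6; 3A + B - C = 8; 4A + B + C = -2.
Subtracting the first from the second: A - 2C = 14.
Subtracting the second from the third: A + 2C = -10.
Solving: C = -6, A = 2, then B = -4.
Hence a_{13} = 2·13 + (-4) + (-6)·(-1) = 28.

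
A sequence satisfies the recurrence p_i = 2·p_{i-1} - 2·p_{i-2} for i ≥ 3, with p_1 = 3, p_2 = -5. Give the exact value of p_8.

88

Compute successive terms:
p_3 = -16, p_4 = -22, p_5 = -12, p_6 = 20, p_7 = 64, p_8 = 88.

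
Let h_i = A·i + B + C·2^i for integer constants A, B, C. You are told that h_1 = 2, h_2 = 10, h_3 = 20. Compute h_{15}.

32852

Write the equations: A + B + 2C = 2; 2A + B + 4C = 10; 3A + B + 8C = 20.
Subtracting the first from the second: A + 2C = 8.
Subtracting the second from the third: A + 4C = 10.
Solving: C = 1, A = 6, then B = -6.
Therefore h_{15} = 90 + (-6) + 1·32768 = 32852.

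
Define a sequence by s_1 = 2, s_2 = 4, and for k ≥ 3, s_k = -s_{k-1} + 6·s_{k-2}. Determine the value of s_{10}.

Iterate the recurrence:
s_3 = 8  s_4 = 16  s_5 = 32  s_6 = 64  s_7 = 128  s_8 = 256  s_9 = 512  s_{10} = 1024.
(Characteristic roots are 2 and -3.)

1024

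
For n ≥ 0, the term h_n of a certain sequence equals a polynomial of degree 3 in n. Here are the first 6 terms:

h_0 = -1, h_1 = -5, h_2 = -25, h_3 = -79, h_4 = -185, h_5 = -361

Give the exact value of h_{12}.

-5065

1st diffs: -4, -20, -54, -106, -176.
2nd diffs: -16, -34, -52, -70.
3rd diffs: -18, -18, -18 (constant).
So h_n = -3n^3 + n^2 - 2n - 1.
Evaluating at n = 12 gives h_{12} = -5065.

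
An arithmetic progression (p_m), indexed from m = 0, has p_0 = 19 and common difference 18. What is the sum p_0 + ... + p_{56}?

p_m = 19 + (m - 0)·18.
p_{56} = 1027; S = 57·(19 + 1027)/2 = 29811.

29811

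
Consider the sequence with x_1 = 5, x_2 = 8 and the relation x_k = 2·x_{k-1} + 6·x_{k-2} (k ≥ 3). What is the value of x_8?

26192

x_3 = 46, x_4 = 140, x_5 = 556, x_6 = 1952, x_7 = 7240, x_8 = 26192.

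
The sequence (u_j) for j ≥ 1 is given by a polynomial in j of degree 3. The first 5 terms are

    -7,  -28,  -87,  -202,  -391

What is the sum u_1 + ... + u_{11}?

1st diffs: -21, -59, -115, -189.
2nd diffs: -38, -56, -74.
3rd diffs: -18, -18 (constant).
Newton forward-difference form: u_j = -7 + (-21)·C(j-1,1) + (-38)·C(j-1,2) + (-18)·C(j-1,3).
Continuing: …, -672, -1063, -1582, -2247, …, u_{11} = -4087.
Summing j = 1..11 (11 terms) gives -13442.

-13442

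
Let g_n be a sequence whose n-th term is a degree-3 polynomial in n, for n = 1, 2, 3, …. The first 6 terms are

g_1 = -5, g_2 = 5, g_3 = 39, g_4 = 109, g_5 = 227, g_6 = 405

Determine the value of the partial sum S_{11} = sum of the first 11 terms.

8415

1st diffs: 10, 34, 70, 118, 178.
2nd diffs: 24, 36, 48, 60.
3rd diffs: 12, 12, 12 (constant).
So g_n = 2n^3 - 4n - 3.
Continuing: …, 655, 989, 1419, 1957, …, g_{11} = 2615.
Summing n = 1..11 (11 terms) gives 8415.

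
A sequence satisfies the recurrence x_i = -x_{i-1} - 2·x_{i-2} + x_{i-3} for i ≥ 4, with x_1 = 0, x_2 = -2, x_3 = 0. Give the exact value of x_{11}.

-60

Iterate the recurrence:
x_4 = 4; x_5 = -6; x_6 = -2; x_7 = 18; x_8 = -20; x_9 = -18; x_{10} = 76; x_{11} = -60.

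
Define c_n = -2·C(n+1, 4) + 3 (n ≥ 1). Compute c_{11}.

-987

C(12, 4) = 495, so c_{11} = -987.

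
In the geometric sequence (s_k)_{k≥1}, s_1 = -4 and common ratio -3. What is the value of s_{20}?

4649045868

s_k = (-4)·(-3)^(k-1).
s_{20} = (-4)·(-3)^19 = 4649045868.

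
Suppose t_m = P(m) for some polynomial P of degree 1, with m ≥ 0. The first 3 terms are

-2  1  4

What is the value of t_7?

19

1st diffs: 3, 3 (constant).
So t_m = 3m - 2.
Evaluating at m = 7 gives t_7 = 19.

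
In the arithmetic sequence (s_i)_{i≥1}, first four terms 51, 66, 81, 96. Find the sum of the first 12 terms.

1602

Common difference d = 15.
s_i = 51 + (i - 1)·15.
s_{12} = 216; S = 12·(51 + 216)/2 = 1602.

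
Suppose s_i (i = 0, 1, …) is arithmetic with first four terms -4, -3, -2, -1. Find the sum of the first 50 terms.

Common difference d = 1.
s_i = -4 + (i - 0)·1.
s_{49} = 45; S = 50·(-4 + 45)/2 = 1025.

1025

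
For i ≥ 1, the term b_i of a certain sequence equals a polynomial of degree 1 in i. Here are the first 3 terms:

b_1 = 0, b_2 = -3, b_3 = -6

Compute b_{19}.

1st diffs: -3, -3 (constant).
So b_i = -3i + 3.
Evaluating at i = 19 gives b_{19} = -54.

-54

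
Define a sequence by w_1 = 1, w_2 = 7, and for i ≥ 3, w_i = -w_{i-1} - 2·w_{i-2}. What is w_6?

-13

Iterate the recurrence:
w_3 = -9  w_4 = -5  w_5 = 23  w_6 = -13.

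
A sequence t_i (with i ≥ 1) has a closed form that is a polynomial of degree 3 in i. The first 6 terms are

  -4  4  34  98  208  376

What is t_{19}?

13298

1st diffs: 8, 30, 64, 110, 168.
2nd diffs: 22, 34, 46, 58.
3rd diffs: 12, 12, 12 (constant).
Newton forward-difference form: t_i = -4 + 8·C(i-1,1) + 22·C(i-1,2) + 12·C(i-1,3).
At i = 19: i-1 = 18, so t_{19} = -4 + 144 + 3366 + 9792 = 13298.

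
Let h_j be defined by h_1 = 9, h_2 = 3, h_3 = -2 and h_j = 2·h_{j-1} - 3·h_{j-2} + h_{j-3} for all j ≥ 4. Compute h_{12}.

141

Step forward from the initial values:
h_4 = -4  h_5 = 1  h_6 = 12  h_7 = 17  h_8 = -1  h_9 = -41  h_{10} = -62  h_{11} = -2  h_{12} = 141.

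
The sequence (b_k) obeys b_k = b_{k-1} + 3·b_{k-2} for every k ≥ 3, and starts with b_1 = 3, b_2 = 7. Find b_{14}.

Step forward from the initial values:
b_3 = 16  b_4 = 37  b_5 = 85  …  b_{11} = 12685  b_{12} = 29212  b_{13} = 67267  b_{14} = 154903.

154903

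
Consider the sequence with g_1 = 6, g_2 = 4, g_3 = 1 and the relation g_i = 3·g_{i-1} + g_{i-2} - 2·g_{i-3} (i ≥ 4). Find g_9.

Iterate the recurrence:
g_4 = -5;  g_5 = -22;  g_6 = -73;  g_7 = -231;  g_8 = -722;  g_9 = -2251.

-2251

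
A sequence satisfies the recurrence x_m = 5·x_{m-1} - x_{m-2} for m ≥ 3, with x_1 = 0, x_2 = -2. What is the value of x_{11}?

-2782550

x_3 = -10; x_4 = -48; x_5 = -230; x_6 = -1102; x_7 = -5280; x_8 = -25298; x_9 = -121210; x_{10} = -580752; x_{11} = -2782550.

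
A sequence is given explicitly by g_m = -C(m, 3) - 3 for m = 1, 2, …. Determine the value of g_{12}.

C(12, 3) = 220, so g_{12} = -223.

-223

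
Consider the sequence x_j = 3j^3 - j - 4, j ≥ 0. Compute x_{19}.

20554

x_{19} = 3·19^3 - 1·19 - 4 = 20554.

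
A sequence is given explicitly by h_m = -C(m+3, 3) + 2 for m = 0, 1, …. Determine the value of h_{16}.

-967

C(19, 3) = 969, so h_{16} = -967.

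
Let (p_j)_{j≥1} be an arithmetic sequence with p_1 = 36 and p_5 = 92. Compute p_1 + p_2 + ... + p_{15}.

2010

Common difference d = (92 - 36) / (5 - 1) = 14.
p_j = 36 + (j - 1)·14.
p_{15} = 232; S = 15·(36 + 232)/2 = 2010.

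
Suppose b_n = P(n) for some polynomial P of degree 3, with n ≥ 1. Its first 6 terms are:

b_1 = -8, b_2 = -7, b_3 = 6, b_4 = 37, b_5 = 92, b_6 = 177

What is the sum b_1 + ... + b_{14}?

10353

1st diffs: 1, 13, 31, 55, 85.
2nd diffs: 12, 18, 24, 30.
3rd diffs: 6, 6, 6 (constant).
Newton forward-difference form: b_n = -8 + 1·C(n-1,1) + 12·C(n-1,2) + 6·C(n-1,3).
Continuing: …, 298, 461, 672, 937, …, b_{14} = 2657.
Summing n = 1..14 (14 terms) gives 10353.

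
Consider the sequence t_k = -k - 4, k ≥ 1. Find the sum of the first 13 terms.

-143

Over k = 1..13: Σk = 91.
Total = (-1)·91 + (-4)·13 = -143.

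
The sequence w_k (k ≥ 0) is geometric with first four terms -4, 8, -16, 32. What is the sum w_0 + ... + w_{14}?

Common ratio r = -2.
w_k = (-4)·(-2)^(k-0).
S = (-4)·((-2)^15 - 1)/(-2 - 1) = (-4)·(-32768 - 1)/(-3) = -43692.

-43692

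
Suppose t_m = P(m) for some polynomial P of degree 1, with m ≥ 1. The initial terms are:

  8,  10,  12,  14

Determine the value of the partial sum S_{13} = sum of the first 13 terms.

260

1st diffs: 2, 2, 2 (constant).
So t_m = 2m + 6.
Continuing: …, 16, 18, 20, 22, …, t_{13} = 32.
Summing m = 1..13 (13 terms) gives 260.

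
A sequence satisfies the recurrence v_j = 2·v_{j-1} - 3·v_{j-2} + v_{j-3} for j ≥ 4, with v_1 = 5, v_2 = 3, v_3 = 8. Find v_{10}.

Step forward from the initial values:
v_4 = 12, v_5 = 3, v_6 = -22, v_7 = -41, v_8 = -13, v_9 = 75, v_{10} = 148.

148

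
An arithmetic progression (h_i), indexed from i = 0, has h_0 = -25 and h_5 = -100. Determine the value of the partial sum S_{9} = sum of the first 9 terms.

Common difference d = (-100 - (-25)) / (5 - 0) = -15.
h_i = -25 + (i - 0)·(-15).
h_8 = -145; S = 9·(-25 + (-145))/2 = -765.

-765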